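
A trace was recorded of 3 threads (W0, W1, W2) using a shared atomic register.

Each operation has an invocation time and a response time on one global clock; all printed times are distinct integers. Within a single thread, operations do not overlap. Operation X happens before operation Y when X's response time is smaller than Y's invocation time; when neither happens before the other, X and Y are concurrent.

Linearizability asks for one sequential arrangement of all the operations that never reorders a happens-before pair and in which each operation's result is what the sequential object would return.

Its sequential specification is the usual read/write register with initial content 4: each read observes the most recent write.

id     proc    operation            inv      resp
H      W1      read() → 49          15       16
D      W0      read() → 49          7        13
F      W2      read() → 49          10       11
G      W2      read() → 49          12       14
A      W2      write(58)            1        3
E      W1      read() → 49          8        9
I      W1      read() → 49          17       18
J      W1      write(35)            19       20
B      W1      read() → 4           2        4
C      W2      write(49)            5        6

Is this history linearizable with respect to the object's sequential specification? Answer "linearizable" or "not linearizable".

one valid linearization: B, A, C, D, E, F, G, H, I, J
1. B read() → 4, leaving value 4
2. A write(58), leaving value 58
3. C write(49), leaving value 49
4. D read() → 49, leaving value 49
5. E read() → 49, leaving value 49
6. F read() → 49, leaving value 49
7. G read() → 49, leaving value 49
8. H read() → 49, leaving value 49
9. I read() → 49, leaving value 49
10. J write(35), leaving value 35

linearizable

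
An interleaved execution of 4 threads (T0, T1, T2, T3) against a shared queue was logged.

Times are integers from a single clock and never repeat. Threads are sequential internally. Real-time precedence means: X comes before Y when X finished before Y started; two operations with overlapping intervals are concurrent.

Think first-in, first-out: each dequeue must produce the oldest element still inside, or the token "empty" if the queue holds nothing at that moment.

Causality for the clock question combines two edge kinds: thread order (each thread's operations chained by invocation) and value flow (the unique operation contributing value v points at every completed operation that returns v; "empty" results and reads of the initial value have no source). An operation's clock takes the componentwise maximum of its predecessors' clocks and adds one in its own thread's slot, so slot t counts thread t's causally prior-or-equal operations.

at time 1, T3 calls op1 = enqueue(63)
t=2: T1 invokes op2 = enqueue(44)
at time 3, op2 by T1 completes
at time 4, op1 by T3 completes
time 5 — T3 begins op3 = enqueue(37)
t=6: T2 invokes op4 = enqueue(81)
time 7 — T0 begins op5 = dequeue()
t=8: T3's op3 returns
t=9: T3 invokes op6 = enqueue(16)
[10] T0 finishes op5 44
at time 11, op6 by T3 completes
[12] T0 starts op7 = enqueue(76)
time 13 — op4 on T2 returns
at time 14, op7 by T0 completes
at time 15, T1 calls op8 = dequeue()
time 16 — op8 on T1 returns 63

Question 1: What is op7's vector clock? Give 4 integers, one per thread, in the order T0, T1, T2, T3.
op1 (invocation 1): nothing precedes it; T3's component alone gives (0, 0, 0, 1)
op4 (invocation 6): nothing precedes it; T2's component alone gives (0, 0, 1, 0)
op2 (invocation 2): nothing precedes it; T1's component alone gives (0, 1, 0, 0)
merge at op3 (invoked 5): VC(op1)=(0, 0, 0, 1), own-thread bump on T3 → (0, 0, 0, 2)
merge at op5 (invoked 7): VC(op2)=(0, 1, 0, 0), own-thread bump on T0 → (1, 1, 0, 0)
merge at op6 (invoked 9): VC(op3)=(0, 0, 0, 2), own-thread bump on T3 → (0, 0, 0, 3)
merge at op8 (invoked 15): VC(op1)=(0, 0, 0, 1), VC(op2)=(0, 1, 0, 0), own-thread bump on T1 → (0, 2, 0, 1)
merge at op7 (invoked 12): VC(op5)=(1, 1, 0, 0), own-thread bump on T0 → (2, 1, 0, 0)
target: VC(op7) = (2, 1, 0, 0)

(2, 1, 0, 0)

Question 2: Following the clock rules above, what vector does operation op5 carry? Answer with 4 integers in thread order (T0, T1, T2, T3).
VC(op1, invoked at 1): no causal predecessors; +1 on T3 → (0, 0, 0, 1)
VC(op4, invoked at 6): no causal predecessors; +1 on T2 → (0, 0, 1, 0)
VC(op2, invoked at 2): no causal predecessors; +1 on T1 → (0, 1, 0, 0)
op3 (invocation 5): componentwise max over VC(op1)=(0, 0, 0, 1), +1 at T3, giving (0, 0, 0, 2)
op5 (invocation 7): componentwise max over VC(op2)=(0, 1, 0, 0), +1 at T0, giving (1, 1, 0, 0)
op6 (invocation 9): componentwise max over VC(op3)=(0, 0, 0, 2), +1 at T3, giving (0, 0, 0, 3)
op8 (invocation 15): componentwise max over VC(op1)=(0, 0, 0, 1), VC(op2)=(0, 1, 0, 0), +1 at T1, giving (0, 2, 0, 1)
op7 (invocation 12): componentwise max over VC(op5)=(1, 1, 0, 0), +1 at T0, giving (2, 1, 0, 0)
target: VC(op5) = (1, 1, 0, 0)

(1, 1, 0, 0)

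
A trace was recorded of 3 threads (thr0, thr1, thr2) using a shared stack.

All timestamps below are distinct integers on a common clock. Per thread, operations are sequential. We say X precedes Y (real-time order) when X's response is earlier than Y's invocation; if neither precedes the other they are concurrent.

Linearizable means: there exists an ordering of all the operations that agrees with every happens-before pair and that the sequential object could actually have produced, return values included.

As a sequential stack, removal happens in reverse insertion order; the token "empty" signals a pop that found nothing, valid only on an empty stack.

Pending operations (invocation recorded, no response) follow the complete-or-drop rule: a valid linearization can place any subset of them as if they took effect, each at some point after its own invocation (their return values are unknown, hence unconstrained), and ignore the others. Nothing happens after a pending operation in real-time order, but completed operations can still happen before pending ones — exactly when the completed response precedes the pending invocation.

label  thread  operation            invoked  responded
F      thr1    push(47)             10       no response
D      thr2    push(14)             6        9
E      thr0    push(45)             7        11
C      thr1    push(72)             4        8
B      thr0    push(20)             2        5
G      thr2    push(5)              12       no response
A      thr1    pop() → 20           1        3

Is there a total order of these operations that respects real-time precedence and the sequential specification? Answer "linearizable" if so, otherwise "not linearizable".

one valid linearization: B, A, C, D, E
after step 1 (B push(20)): stack <20>
after step 2 (A pop() → 20): stack <>
after step 3 (C push(72)): stack <72>
after step 4 (D push(14)): stack <72,14>
after step 5 (E push(45)): stack <72,14,45>

linearizable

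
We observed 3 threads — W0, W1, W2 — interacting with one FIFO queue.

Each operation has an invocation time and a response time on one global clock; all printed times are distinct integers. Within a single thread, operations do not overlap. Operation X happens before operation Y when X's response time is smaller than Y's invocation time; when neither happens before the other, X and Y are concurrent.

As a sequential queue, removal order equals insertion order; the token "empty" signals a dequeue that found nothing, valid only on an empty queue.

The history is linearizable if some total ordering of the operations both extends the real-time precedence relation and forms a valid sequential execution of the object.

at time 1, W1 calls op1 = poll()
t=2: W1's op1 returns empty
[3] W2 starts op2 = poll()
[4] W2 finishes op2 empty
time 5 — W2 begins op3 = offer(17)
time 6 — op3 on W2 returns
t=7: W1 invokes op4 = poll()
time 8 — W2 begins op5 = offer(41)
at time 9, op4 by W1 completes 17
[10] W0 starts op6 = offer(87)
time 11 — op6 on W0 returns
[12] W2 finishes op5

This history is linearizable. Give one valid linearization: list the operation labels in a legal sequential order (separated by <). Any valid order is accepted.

op1 < op2 < op3 < op4 < op5 < op6

after step 1 (op1 poll() → empty): queue <>
after step 2 (op2 poll() → empty): queue <>
after step 3 (op3 offer(17)): queue <17>
after step 4 (op4 poll() → 17): queue <>
after step 5 (op5 offer(41)): queue <41>
after step 6 (op6 offer(87)): queue <41,87>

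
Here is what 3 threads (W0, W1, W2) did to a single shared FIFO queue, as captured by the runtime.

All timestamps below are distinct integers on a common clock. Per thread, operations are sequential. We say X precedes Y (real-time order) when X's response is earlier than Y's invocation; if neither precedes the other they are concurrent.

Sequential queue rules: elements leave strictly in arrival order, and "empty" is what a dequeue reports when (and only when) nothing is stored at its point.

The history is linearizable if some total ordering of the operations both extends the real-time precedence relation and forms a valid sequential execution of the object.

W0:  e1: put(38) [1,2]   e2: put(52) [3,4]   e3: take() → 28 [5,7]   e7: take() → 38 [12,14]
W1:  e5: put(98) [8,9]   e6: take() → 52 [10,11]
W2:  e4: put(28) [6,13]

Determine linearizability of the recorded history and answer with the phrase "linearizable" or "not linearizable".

not linearizable

cut after 6 events: linearizable; cut after 7 events (e3 responds, time 7): not linearizable
the sole real-time-consistent order of 3 completed operations fails the FIFO queue replay
no completion choice of the 1 pending operation (e4) rescues it — every subset was tried
one such order, e1, e2, e3 (pending dropped), breaks at step 3 where e3 take() → 28 is illegal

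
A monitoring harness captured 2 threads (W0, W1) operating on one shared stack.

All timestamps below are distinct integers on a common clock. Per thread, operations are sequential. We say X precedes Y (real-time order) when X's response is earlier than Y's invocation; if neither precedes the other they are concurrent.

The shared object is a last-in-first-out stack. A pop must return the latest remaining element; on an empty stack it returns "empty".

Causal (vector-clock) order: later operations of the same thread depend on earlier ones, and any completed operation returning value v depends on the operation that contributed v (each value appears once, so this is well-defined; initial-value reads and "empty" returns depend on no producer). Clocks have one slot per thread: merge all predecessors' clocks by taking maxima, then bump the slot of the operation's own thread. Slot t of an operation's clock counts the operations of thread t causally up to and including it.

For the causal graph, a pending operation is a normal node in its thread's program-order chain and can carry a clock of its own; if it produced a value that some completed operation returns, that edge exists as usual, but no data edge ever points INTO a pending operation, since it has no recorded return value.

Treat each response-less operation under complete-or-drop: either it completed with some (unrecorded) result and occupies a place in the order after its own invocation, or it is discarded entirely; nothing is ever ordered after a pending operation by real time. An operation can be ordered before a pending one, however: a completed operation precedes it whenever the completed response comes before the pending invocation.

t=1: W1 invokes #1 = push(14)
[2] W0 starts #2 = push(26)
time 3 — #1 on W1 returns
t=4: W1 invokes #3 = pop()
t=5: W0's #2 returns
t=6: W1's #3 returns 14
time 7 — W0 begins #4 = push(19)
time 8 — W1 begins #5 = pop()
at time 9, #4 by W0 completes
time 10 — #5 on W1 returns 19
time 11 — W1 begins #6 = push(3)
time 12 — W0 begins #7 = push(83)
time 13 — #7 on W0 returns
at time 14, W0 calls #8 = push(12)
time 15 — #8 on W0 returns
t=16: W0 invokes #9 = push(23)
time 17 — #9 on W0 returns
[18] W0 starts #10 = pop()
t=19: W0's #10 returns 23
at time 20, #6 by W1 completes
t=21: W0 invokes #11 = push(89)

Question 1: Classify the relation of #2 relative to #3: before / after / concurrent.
concurrent

#2 spans [2,5], #3 spans [4,6]
the intervals overlap in both directions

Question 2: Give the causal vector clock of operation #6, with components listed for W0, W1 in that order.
(2, 4)

no predecessors for #1 (invoked 1): W1 increments from zero → (0, 1)
no predecessors for #2 (invoked 2): W0 increments from zero → (1, 0)
VC(#3, invoked at 4): max of VC(#1)=(0, 1), then +1 on thread W1 → (0, 2)
VC(#4, invoked at 7): max of VC(#2)=(1, 0), then +1 on thread W0 → (2, 0)
VC(#7, invoked at 12): max of VC(#4)=(2, 0), then +1 on thread W0 → (3, 0)
VC(#8, invoked at 14): max of VC(#7)=(3, 0), then +1 on thread W0 → (4, 0)
VC(#5, invoked at 8): max of VC(#3)=(0, 2), VC(#4)=(2, 0), then +1 on thread W1 → (2, 3)
VC(#9, invoked at 16): max of VC(#8)=(4, 0), then +1 on thread W0 → (5, 0)
VC(#6, invoked at 11): max of VC(#5)=(2, 3), then +1 on thread W1 → (2, 4)
VC(#10, invoked at 18): max of VC(#9)=(5, 0), then +1 on thread W0 → (6, 0)
VC(#11, invoked at 21): max of VC(#10)=(6, 0), then +1 on thread W0 → (7, 0)
target: VC(#6) = (2, 4)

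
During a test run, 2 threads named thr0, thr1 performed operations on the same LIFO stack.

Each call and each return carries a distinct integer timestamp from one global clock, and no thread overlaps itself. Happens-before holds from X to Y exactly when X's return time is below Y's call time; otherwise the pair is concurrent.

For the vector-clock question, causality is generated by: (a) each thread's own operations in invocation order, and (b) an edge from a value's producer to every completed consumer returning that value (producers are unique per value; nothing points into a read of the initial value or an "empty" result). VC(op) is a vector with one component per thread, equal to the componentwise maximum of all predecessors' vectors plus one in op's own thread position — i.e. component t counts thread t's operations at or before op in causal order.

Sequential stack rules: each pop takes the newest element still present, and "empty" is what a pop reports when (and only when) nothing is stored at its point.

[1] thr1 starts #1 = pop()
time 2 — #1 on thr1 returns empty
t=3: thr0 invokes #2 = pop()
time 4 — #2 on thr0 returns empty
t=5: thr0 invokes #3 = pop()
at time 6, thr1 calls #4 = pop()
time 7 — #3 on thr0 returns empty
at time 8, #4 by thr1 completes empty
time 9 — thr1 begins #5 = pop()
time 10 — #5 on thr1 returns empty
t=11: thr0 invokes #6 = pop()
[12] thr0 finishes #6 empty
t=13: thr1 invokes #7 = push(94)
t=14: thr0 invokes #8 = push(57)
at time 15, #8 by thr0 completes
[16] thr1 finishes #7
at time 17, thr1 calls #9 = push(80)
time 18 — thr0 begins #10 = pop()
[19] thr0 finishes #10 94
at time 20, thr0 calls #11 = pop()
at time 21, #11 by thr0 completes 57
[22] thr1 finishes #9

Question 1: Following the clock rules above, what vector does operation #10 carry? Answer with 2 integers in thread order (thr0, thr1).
(5, 4)

#1 (invocation 1): nothing precedes it; thr1's component alone gives (0, 1)
#2 (invocation 3): nothing precedes it; thr0's component alone gives (1, 0)
from VC(#1)=(0, 1), #4 (invoked 6) maxes components and bumps thr1 → (0, 2)
from VC(#2)=(1, 0), #3 (invoked 5) maxes components and bumps thr0 → (2, 0)
from VC(#4)=(0, 2), #5 (invoked 9) maxes components and bumps thr1 → (0, 3)
from VC(#3)=(2, 0), #6 (invoked 11) maxes components and bumps thr0 → (3, 0)
from VC(#5)=(0, 3), #7 (invoked 13) maxes components and bumps thr1 → (0, 4)
from VC(#6)=(3, 0), #8 (invoked 14) maxes components and bumps thr0 → (4, 0)
from VC(#7)=(0, 4), #9 (invoked 17) maxes components and bumps thr1 → (0, 5)
from VC(#7)=(0, 4), VC(#8)=(4, 0), #10 (invoked 18) maxes components and bumps thr0 → (5, 4)
from VC(#8)=(4, 0), VC(#10)=(5, 4), #11 (invoked 20) maxes components and bumps thr0 → (6, 4)
target: VC(#10) = (5, 4)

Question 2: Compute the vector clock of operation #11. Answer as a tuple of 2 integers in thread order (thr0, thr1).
(6, 4)

no predecessors for #1 (invoked 1): thr1 increments from zero → (0, 1)
no predecessors for #2 (invoked 3): thr0 increments from zero → (1, 0)
#4 (invocation 6): componentwise max over VC(#1)=(0, 1), +1 at thr1, giving (0, 2)
#3 (invocation 5): componentwise max over VC(#2)=(1, 0), +1 at thr0, giving (2, 0)
#5 (invocation 9): componentwise max over VC(#4)=(0, 2), +1 at thr1, giving (0, 3)
#6 (invocation 11): componentwise max over VC(#3)=(2, 0), +1 at thr0, giving (3, 0)
#7 (invocation 13): componentwise max over VC(#5)=(0, 3), +1 at thr1, giving (0, 4)
#8 (invocation 14): componentwise max over VC(#6)=(3, 0), +1 at thr0, giving (4, 0)
#9 (invocation 17): componentwise max over VC(#7)=(0, 4), +1 at thr1, giving (0, 5)
#10 (invocation 18): componentwise max over VC(#7)=(0, 4), VC(#8)=(4, 0), +1 at thr0, giving (5, 4)
#11 (invocation 20): componentwise max over VC(#8)=(4, 0), VC(#10)=(5, 4), +1 at thr0, giving (6, 4)
target: VC(#11) = (6, 4)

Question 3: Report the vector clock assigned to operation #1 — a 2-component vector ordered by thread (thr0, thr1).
(0, 1)

VC(#1, invoked at 1): no causal predecessors; +1 on thr1 → (0, 1)
VC(#2, invoked at 3): no causal predecessors; +1 on thr0 → (1, 0)
merge at #4 (invoked 6): VC(#1)=(0, 1), own-thread bump on thr1 → (0, 2)
merge at #3 (invoked 5): VC(#2)=(1, 0), own-thread bump on thr0 → (2, 0)
merge at #5 (invoked 9): VC(#4)=(0, 2), own-thread bump on thr1 → (0, 3)
merge at #6 (invoked 11): VC(#3)=(2, 0), own-thread bump on thr0 → (3, 0)
merge at #7 (invoked 13): VC(#5)=(0, 3), own-thread bump on thr1 → (0, 4)
merge at #8 (invoked 14): VC(#6)=(3, 0), own-thread bump on thr0 → (4, 0)
merge at #9 (invoked 17): VC(#7)=(0, 4), own-thread bump on thr1 → (0, 5)
merge at #10 (invoked 18): VC(#7)=(0, 4), VC(#8)=(4, 0), own-thread bump on thr0 → (5, 4)
merge at #11 (invoked 20): VC(#8)=(4, 0), VC(#10)=(5, 4), own-thread bump on thr0 → (6, 4)
target: VC(#1) = (0, 1)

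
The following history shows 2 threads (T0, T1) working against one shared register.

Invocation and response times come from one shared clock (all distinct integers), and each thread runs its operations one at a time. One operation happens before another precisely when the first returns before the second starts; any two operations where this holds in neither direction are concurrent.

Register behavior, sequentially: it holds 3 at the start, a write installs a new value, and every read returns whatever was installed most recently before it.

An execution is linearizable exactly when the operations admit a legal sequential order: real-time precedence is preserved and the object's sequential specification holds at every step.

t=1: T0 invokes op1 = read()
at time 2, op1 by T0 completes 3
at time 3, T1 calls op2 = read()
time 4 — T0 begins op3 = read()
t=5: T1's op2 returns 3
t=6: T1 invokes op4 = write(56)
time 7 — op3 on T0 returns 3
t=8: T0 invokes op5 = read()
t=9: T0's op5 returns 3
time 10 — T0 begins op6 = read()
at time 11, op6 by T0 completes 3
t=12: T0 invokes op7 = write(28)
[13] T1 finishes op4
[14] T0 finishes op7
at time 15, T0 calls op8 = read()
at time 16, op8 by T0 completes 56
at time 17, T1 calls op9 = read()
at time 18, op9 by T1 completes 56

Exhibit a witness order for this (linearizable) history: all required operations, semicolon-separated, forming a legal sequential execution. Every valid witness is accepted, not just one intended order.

op1; op2; op3; op5; op6; op7; op4; op8; op9

step 1: op1 read() → 3 — value 3
step 2: op2 read() → 3 — value 3
step 3: op3 read() → 3 — value 3
step 4: op5 read() → 3 — value 3
step 5: op6 read() → 3 — value 3
step 6: op7 write(28) — value 28
step 7: op4 write(56) — value 56
step 8: op8 read() → 56 — value 56
step 9: op9 read() → 56 — value 56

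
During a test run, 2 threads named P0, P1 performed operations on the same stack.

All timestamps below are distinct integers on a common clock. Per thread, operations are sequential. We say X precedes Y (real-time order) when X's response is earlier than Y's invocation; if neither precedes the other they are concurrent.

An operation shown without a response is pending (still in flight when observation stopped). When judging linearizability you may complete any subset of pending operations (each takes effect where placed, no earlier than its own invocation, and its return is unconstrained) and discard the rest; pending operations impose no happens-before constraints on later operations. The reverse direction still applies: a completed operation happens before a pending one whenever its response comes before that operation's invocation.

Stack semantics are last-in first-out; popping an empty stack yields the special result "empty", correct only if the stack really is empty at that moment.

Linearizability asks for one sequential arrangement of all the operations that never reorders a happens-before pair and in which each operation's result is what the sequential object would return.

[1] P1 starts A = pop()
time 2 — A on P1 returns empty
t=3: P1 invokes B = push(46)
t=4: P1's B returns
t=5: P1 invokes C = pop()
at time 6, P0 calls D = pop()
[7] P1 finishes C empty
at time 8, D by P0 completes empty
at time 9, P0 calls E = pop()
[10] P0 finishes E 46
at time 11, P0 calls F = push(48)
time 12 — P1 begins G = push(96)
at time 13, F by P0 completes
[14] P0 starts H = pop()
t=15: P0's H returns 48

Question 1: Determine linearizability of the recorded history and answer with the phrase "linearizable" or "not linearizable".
events 1..7 are fine; event 8 — the response of D at time 8 — makes the prefix non-linearizable
every one of the 2 real-time-consistent orders over 4 completed stack ops fails the sequential spec
one such order, A, B, C, D, breaks at step 3 where C pop() → empty is illegal
one such order, A, B, D, C, breaks at step 3 where D pop() → empty is illegal

not linearizable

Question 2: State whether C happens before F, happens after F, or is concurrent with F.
C spans [5,7], F spans [11,13]
resp(C)=7 < inv(F)=11

before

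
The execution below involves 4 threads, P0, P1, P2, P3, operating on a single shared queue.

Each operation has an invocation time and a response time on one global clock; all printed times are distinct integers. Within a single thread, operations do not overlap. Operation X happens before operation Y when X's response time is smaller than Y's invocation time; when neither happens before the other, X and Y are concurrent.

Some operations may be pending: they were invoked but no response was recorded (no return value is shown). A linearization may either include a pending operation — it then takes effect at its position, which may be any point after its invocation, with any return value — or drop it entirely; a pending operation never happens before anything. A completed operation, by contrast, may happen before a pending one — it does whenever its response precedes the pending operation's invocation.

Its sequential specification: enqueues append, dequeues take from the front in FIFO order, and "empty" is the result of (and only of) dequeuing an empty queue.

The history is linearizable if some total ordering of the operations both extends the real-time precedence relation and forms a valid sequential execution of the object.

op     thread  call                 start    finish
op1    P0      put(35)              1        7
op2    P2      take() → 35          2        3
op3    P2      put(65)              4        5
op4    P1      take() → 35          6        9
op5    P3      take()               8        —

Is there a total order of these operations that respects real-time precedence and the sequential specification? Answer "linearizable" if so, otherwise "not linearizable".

the violation lands at event 9, op4's response at time 9: events 1..8 linearize, events 1..9 do not
real-time-consistent orders of the 4 completed operations: 4 — all fail the queue replay
include/drop combinations of the 1 pending operation (op5) were all tried; none helps
e.g. op1, op2, op3, op4 (pending dropped): illegal at step 4, since op4 take() → 35 cannot apply there
e.g. op2, op1, op3, op4 (pending dropped): illegal at step 1, since op2 take() → 35 cannot apply there

not linearizable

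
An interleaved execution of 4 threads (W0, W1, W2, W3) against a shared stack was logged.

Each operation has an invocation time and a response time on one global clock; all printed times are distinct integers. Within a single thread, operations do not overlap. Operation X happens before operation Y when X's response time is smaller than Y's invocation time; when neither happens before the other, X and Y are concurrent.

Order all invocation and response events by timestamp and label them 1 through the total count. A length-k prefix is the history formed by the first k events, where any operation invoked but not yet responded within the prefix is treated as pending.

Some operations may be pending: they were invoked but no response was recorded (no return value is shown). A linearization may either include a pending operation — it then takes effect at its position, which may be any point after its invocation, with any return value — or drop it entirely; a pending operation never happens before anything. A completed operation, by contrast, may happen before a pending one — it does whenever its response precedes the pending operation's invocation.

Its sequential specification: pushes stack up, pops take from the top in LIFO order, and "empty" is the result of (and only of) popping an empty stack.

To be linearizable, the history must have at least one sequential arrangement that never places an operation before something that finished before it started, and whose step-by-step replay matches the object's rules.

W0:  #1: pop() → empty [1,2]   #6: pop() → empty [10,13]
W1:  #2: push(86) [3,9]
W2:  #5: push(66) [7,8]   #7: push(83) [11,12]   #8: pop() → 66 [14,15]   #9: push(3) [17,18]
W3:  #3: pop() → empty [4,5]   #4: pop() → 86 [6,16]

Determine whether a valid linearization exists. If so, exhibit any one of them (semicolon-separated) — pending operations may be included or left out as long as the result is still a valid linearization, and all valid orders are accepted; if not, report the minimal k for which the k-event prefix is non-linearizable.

not linearizable — minimal violating prefix: 13 events

events 1..12 are fine; event 13 — the response of #6 at time 13 — makes the prefix non-linearizable
the 6 completed operations admit 6 real-time orders; each fails the stack replay
every completion of the 1 pending operation (#4) was checked; none linearizes
take #1, #2, #3, #5, #6, #7 (pending dropped): step 3 already fails, because #3 pop() → empty cannot occur there
take #1, #2, #3, #5, #7, #6 (pending dropped): step 3 already fails, because #3 pop() → empty cannot occur there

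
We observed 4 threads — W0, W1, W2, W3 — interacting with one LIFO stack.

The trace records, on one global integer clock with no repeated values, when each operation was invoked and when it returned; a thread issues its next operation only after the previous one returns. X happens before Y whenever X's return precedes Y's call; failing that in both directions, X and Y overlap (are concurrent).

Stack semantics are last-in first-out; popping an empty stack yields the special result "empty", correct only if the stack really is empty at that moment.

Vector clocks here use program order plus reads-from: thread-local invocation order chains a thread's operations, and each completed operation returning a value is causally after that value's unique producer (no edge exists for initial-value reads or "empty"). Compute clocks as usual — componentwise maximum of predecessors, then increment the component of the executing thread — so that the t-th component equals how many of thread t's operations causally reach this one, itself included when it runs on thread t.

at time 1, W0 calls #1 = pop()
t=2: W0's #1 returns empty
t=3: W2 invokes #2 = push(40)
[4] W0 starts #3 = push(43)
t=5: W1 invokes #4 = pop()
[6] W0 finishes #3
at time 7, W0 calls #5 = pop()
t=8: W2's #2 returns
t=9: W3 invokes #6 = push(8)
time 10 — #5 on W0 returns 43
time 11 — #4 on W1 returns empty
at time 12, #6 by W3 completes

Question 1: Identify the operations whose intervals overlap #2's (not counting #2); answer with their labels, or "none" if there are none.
#3, #4, #5

overlap test against #2 [3,8]: concurrent iff the interval meets 3..8
#1 [1,2]: before
#3 [4,6]: concurrent
#4 [5,11]: concurrent
#5 [7,10]: concurrent
#6 [9,12]: after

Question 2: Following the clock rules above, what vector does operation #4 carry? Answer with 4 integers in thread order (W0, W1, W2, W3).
(0, 1, 0, 0)

invoked at 9, #6 has no predecessors; its own W3 bump gives (0, 0, 0, 1)
invoked at 3, #2 has no predecessors; its own W2 bump gives (0, 0, 1, 0)
invoked at 5, #4 has no predecessors; its own W1 bump gives (0, 1, 0, 0)
invoked at 1, #1 has no predecessors; its own W0 bump gives (1, 0, 0, 0)
#3, invoked 4, takes VC(#1)=(1, 0, 0, 0) under max, adds 1 for W0 → (2, 0, 0, 0)
#5, invoked 7, takes VC(#3)=(2, 0, 0, 0) under max, adds 1 for W0 → (3, 0, 0, 0)
target: VC(#4) = (0, 1, 0, 0)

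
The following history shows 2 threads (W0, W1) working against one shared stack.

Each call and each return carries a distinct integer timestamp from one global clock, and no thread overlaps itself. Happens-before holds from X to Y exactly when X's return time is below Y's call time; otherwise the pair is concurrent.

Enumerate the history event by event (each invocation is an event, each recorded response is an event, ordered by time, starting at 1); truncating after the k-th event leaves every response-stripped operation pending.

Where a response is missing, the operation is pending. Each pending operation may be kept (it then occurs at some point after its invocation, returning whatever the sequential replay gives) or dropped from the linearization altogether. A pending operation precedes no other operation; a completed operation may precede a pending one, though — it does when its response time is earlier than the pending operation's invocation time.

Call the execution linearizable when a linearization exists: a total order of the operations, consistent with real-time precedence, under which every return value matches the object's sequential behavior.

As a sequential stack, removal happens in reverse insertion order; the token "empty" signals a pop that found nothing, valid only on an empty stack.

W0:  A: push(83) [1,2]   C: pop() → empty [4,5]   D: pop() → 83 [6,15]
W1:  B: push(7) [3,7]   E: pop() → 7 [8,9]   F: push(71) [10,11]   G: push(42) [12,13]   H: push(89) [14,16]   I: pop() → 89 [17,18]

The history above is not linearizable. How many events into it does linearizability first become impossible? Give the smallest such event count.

events 1..4 are linearizable; a witness order is A:
1. A push(83), leaving stack <83>
include event 5 — C responding at 5 — and every candidate order breaks
no escape via the 1 pending operation (B): every completion choice fails
one such order, A, C (pending dropped), breaks at step 2 where C pop() → empty is illegal

5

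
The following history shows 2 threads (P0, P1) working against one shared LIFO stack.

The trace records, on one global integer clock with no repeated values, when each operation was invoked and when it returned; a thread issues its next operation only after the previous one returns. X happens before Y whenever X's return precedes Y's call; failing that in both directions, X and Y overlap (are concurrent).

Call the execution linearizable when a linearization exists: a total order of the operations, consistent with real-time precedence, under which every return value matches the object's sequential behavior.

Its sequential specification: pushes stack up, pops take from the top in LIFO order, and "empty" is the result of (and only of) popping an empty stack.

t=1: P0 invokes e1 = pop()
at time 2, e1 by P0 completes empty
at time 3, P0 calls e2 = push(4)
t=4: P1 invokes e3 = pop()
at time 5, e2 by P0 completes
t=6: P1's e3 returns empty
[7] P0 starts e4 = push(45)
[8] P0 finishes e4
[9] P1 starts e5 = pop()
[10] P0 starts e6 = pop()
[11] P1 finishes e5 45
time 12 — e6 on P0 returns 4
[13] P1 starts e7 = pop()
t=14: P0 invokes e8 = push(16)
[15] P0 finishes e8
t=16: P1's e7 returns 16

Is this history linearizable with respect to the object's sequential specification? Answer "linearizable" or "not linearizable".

witness order: e1, e3, e2, e4, e5, e6, e8, e7
step 1: e1 pop() → empty — stack <>
step 2: e3 pop() → empty — stack <>
step 3: e2 push(4) — stack <4>
step 4: e4 push(45) — stack <4,45>
step 5: e5 pop() → 45 — stack <4>
step 6: e6 pop() → 4 — stack <>
step 7: e8 push(16) — stack <16>
step 8: e7 pop() → 16 — stack <>

linearizable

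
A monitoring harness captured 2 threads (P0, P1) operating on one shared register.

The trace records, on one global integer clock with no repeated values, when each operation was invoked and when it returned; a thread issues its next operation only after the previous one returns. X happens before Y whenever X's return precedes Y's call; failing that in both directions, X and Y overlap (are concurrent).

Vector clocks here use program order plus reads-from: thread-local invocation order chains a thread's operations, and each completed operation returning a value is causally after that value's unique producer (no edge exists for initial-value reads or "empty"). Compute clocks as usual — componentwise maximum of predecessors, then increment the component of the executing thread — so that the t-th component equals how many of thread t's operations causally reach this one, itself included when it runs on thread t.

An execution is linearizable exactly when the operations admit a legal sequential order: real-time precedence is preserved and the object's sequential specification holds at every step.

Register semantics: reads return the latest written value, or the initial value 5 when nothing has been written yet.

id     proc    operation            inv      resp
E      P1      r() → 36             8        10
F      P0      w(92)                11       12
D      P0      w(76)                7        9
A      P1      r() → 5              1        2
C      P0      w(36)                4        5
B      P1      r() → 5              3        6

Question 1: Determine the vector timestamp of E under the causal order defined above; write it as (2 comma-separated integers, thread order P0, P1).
Answer: (1, 3)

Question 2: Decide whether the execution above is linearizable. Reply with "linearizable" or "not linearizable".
witness order: A, B, C, E, D, F
after step 1 (A r() → 5): value 5
after step 2 (B r() → 5): value 5
after step 3 (C w(36)): value 36
after step 4 (E r() → 36): value 36
after step 5 (D w(76)): value 76
after step 6 (F w(92)): value 92

linearizable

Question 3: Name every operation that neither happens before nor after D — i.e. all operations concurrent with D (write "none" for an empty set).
Answer: E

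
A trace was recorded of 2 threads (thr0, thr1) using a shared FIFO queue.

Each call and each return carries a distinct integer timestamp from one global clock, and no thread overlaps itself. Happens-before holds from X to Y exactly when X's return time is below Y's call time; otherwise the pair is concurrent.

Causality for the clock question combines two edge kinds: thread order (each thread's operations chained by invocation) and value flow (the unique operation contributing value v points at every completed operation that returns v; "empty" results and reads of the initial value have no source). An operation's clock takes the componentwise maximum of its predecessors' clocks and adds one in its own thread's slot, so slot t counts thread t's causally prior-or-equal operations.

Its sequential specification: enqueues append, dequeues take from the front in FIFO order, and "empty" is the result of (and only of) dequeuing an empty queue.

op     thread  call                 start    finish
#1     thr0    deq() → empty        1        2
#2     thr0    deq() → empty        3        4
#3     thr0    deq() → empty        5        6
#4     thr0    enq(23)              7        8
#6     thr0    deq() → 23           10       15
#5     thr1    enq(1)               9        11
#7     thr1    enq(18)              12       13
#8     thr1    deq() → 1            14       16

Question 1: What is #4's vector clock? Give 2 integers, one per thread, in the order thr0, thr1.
invoked at 9, #5 has no predecessors; its own thr1 bump gives (0, 1)
invoked at 1, #1 has no predecessors; its own thr0 bump gives (1, 0)
VC(#7, invoked at 12): max of VC(#5)=(0, 1), then +1 on thread thr1 → (0, 2)
VC(#2, invoked at 3): max of VC(#1)=(1, 0), then +1 on thread thr0 → (2, 0)
VC(#8, invoked at 14): max of VC(#5)=(0, 1), VC(#7)=(0, 2), then +1 on thread thr1 → (0, 3)
VC(#3, invoked at 5): max of VC(#2)=(2, 0), then +1 on thread thr0 → (3, 0)
VC(#4, invoked at 7): max of VC(#3)=(3, 0), then +1 on thread thr0 → (4, 0)
VC(#6, invoked at 10): max of VC(#4)=(4, 0), then +1 on thread thr0 → (5, 0)
target: VC(#4) = (4, 0)

(4, 0)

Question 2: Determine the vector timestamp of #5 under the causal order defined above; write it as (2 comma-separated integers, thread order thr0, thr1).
VC(#5, invoked at 9): no causal predecessors; +1 on thr1 → (0, 1)
VC(#1, invoked at 1): no causal predecessors; +1 on thr0 → (1, 0)
from VC(#5)=(0, 1), #7 (invoked 12) maxes components and bumps thr1 → (0, 2)
from VC(#1)=(1, 0), #2 (invoked 3) maxes components and bumps thr0 → (2, 0)
from VC(#5)=(0, 1), VC(#7)=(0, 2), #8 (invoked 14) maxes components and bumps thr1 → (0, 3)
from VC(#2)=(2, 0), #3 (invoked 5) maxes components and bumps thr0 → (3, 0)
from VC(#3)=(3, 0), #4 (invoked 7) maxes components and bumps thr0 → (4, 0)
from VC(#4)=(4, 0), #6 (invoked 10) maxes components and bumps thr0 → (5, 0)
target: VC(#5) = (0, 1)

(0, 1)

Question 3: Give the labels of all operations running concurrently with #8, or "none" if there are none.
overlap test against #8 [14,16]: concurrent iff the interval meets 14..16
#1 [1,2]: before
#2 [3,4]: before
#3 [5,6]: before
#4 [7,8]: before
#5 [9,11]: before
#6 [10,15]: concurrent
#7 [12,13]: before

#6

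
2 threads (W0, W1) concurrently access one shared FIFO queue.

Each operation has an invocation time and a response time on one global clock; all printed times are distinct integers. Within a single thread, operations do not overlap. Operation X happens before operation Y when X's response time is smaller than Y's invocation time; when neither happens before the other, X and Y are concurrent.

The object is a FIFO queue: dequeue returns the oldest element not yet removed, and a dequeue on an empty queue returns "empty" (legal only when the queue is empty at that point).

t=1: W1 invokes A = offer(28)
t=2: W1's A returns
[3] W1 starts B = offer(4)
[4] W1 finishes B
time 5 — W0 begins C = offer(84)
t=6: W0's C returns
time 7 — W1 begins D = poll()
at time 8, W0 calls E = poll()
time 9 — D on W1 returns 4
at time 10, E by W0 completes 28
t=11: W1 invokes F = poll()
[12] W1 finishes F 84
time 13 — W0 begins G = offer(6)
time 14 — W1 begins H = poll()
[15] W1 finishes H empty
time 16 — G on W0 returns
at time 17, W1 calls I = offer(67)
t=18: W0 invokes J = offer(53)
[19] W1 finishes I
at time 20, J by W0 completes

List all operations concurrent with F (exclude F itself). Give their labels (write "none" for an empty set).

F runs from 11 to 12; window-overlapping ops are concurrent
A [1,2]: before
B [3,4]: before
C [5,6]: before
D [7,9]: before
E [8,10]: before
G [13,16]: after
H [14,15]: after
I [17,19]: after
J [18,20]: after

none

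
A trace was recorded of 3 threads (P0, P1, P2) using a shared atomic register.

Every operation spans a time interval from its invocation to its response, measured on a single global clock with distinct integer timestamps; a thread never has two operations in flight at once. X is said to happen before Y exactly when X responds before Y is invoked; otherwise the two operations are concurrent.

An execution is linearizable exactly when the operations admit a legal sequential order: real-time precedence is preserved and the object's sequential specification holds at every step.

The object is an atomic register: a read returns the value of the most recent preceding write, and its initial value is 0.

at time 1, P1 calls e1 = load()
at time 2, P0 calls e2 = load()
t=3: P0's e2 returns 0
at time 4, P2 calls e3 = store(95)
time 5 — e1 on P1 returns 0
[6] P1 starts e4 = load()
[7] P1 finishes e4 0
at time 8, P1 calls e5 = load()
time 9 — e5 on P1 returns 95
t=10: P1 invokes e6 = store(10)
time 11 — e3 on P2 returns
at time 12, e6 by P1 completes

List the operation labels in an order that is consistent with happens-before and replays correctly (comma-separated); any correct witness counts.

after step 1 (e1 load() → 0): value 0
after step 2 (e2 load() → 0): value 0
after step 3 (e4 load() → 0): value 0
after step 4 (e3 store(95)): value 95
after step 5 (e5 load() → 95): value 95
after step 6 (e6 store(10)): value 10

e1, e2, e4, e3, e5, e6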